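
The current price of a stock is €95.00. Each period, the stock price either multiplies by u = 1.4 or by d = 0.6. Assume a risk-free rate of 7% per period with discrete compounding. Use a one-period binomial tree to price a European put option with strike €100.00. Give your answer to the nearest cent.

Risk-neutral probability p = (1 + 0.07 − 0.6)/(1.4 − 0.6) = 0.4700/0.8000 = 0.5875
Terminal stock prices: S_u = 133, S_d = 57
Terminal payoffs (K − S): max(-33, 0) = 0, max(43, 0) = 43
Node 0 (S = 95): V_0 = 1/1.07·[0.5875·0.0000 + 0.4125·43.0000] = 16.5771

€16.58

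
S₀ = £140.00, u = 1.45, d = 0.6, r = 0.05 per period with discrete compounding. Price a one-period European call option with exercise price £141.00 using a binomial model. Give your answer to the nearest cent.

Risk-neutral probability p = (1 + 0.05 − 0.6)/(1.45 − 0.6) = 0.4500/0.8500 = 0.5294
Terminal stock prices: S_u = 203, S_d = 84
Terminal payoffs (S − K): max(62, 0) = 62, max(-57, 0) = 0
Node 0 (S = 140): V_0 = 1/1.05·[0.5294·62.0000 + 0.4706·0.0000] = 31.2605

£31.26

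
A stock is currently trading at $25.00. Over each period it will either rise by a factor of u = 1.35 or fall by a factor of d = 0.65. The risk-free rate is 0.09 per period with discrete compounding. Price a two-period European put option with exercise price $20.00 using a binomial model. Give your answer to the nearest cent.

Risk-neutral probability p = (1 + 0.09 − 0.65)/(1.35 − 0.65) = 0.4400/0.7000 = 0.6286
Terminal stock prices: S_uu = 45.56, S_ud = 21.94, S_dd = 10.56
Terminal payoffs (K − S): max(-25.56, 0) = 0, max(-1.938, 0) = 0, max(9.437, 0) = 9.437
Node u (S = 33.75): V_u = 1/1.09·[0.6286·0.0000 + 0.3714·0.0000] = 0.0000
Node d (S = 16.25): V_d = 1/1.09·[0.6286·0.0000 + 0.3714·9.4375] = 3.2159
Node 0 (S = 25): V_0 = 1/1.09·[0.6286·0.0000 + 0.3714·3.2159] = 1.0959

$1.10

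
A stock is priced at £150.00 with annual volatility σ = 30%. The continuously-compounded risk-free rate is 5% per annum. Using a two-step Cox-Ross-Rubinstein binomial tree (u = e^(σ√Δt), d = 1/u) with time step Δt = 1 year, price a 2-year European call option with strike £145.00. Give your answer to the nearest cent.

£32.43

CRR parameters: u = e^(σ√Δt) = e^(0.3·√1) = 1.3499, d = 1/u = 0.7408
Per-period rate: rΔt = 0.05·1 = 0.05, so R = e^0.05 = 1.0513
Risk-neutral probability p = (e^0.05 − 0.7408)/(1.3499 − 0.7408) = 0.3105/0.6090 = 0.5097
Terminal stock prices: S_uu = 273.3, S_ud = 150, S_dd = 82.32
Terminal payoffs (S − K): max(128.3, 0) = 128.3, max(5, 0) = 5, max(-62.68, 0) = 0
Node u (S = 202.5): V_u = e^(−0.05)·[0.5097·128.3178 + 0.4903·5.0000] = 64.5506
Node d (S = 111.1): V_d = e^(−0.05)·[0.5097·5.0000 + 0.4903·0.0000] = 2.4244
Node 0 (S = 150): V_0 = e^(−0.05)·[0.5097·64.5506 + 0.4903·2.4244] = 32.4299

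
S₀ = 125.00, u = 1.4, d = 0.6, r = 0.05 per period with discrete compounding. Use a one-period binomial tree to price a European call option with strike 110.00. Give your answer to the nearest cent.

Risk-neutral probability p = (1 + 0.05 − 0.6)/(1.4 − 0.6) = 0.4500/0.8000 = 0.5625
Terminal stock prices: S_u = 175, S_d = 75
Terminal payoffs (S − K): max(65, 0) = 65, max(-35, 0) = 0
Node 0 (S = 125): V_0 = 1/1.05·[0.5625·65.0000 + 0.4375·0.0000] = 34.8214

34.82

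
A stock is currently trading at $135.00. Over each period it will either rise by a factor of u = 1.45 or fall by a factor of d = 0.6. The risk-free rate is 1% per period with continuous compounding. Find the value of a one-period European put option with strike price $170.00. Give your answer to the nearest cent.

$45.61

Risk-neutral probability p = (e^0.01 − 0.6)/(1.45 − 0.6) = 0.4101/0.8500 = 0.4824
Terminal stock prices: S_u = 195.8, S_d = 81
Terminal payoffs (K − S): max(-25.75, 0) = 0, max(89, 0) = 89
Node 0 (S = 135): V_0 = e^(−0.01)·[0.4824·0.0000 + 0.5176·89.0000] = 45.6070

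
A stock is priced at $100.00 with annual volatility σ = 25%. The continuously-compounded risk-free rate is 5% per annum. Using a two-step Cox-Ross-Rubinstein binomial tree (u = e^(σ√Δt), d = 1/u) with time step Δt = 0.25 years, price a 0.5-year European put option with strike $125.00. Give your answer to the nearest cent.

$22.81

CRR parameters: u = e^(σ√Δt) = e^(0.25·√0.25) = 1.1331, d = 1/u = 0.8825
Per-period rate: rΔt = 0.05·0.25 = 0.0125, so R = e^0.0125 = 1.0126
Risk-neutral probability p = (e^0.0125 − 0.8825)/(1.1331 − 0.8825) = 0.1301/0.2507 = 0.5190
Terminal stock prices: S_uu = 128.4, S_ud = 100, S_dd = 77.88
Terminal payoffs (K − S): max(-3.403, 0) = 0, max(25, 0) = 25, max(47.12, 0) = 47.12
Node u (S = 113.3): V_u = e^(−0.0125)·[0.5190·0.0000 + 0.4810·25.0000] = 11.8763
Node d (S = 88.25): V_d = e^(−0.0125)·[0.5190·25.0000 + 0.4810·47.1199] = 35.1975
Node 0 (S = 100): V_0 = e^(−0.0125)·[0.5190·11.8763 + 0.4810·35.1975] = 22.8075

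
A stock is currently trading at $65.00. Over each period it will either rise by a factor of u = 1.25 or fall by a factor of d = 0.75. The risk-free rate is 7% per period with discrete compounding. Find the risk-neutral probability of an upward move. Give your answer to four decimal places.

Risk-neutral probability p = (1 + 0.07 − 0.75)/(1.25 − 0.75) = 0.3200/0.5000 = 0.6400

p = 0.6400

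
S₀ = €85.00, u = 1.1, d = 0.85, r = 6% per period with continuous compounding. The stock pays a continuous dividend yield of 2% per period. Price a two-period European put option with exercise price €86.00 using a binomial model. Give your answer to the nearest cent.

€3.31

Per-period risk-free factor R = e^0.06 = 1.0618; dividend-adjusted growth = e^(0.06−0.02) = 1.0408.
Risk-neutral probability p = (1.0408 − 0.85)/(1.1 − 0.85) = 0.1908/0.2500 = 0.7632
Terminal stock prices: S_uu = 102.9, S_ud = 79.48, S_dd = 61.41
Terminal payoffs (K − S): max(-16.85, 0) = 0, max(6.525, 0) = 6.525, max(24.59, 0) = 24.59
Node u (S = 93.5): V_u = e^(−0.06)·[0.7632·0.0000 + 0.2368·6.5250] = 1.4549
Node d (S = 72.25): V_d = e^(−0.06)·[0.7632·6.5250 + 0.2368·24.5875] = 10.1724
Node 0 (S = 85): V_0 = e^(−0.06)·[0.7632·1.4549 + 0.2368·10.1724] = 3.3139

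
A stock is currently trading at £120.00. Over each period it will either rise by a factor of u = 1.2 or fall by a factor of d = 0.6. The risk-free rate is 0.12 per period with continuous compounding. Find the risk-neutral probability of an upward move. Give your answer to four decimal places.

p = 0.8792

Risk-neutral probability p = (e^0.12 − 0.6)/(1.2 − 0.6) = 0.5275/0.6000 = 0.8792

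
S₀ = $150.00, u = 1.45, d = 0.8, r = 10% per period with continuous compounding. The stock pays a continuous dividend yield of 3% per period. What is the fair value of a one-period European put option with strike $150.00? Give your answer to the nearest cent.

$15.76

Per-period risk-free factor R = e^0.1 = 1.1052; dividend-adjusted growth = e^(0.1−0.03) = 1.0725.
Risk-neutral probability p = (1.0725 − 0.8)/(1.45 − 0.8) = 0.2725/0.6500 = 0.4192
Terminal stock prices: S_u = 217.5, S_d = 120
Terminal payoffs (K − S): max(-67.5, 0) = 0, max(30, 0) = 30
Node 0 (S = 150): V_0 = e^(−0.1)·[0.4192·0.0000 + 0.5808·30.0000] = 15.7647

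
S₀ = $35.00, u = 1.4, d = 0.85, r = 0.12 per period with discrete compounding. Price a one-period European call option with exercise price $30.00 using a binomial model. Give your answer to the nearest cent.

$8.33

Risk-neutral probability p = (1 + 0.12 − 0.85)/(1.4 − 0.85) = 0.2700/0.5500 = 0.4909
Terminal stock prices: S_u = 49, S_d = 29.75
Terminal payoffs (S − K): max(19, 0) = 19, max(-0.25, 0) = 0
Node 0 (S = 35): V_0 = 1/1.12·[0.4909·19.0000 + 0.5091·0.0000] = 8.3279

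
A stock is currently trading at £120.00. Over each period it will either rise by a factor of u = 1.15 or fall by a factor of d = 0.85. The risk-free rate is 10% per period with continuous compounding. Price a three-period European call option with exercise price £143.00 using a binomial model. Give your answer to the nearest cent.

£18.01

Risk-neutral probability p = (e^0.1 − 0.85)/(1.15 − 0.85) = 0.2552/0.3000 = 0.8506
Terminal stock prices: S_uuu = 182.5, S_uud = 134.9, S_udd = 99.7, S_ddd = 73.69
Terminal payoffs (S − K): max(39.5, 0) = 39.5, max(-8.105, 0) = 0, max(-43.3, 0) = 0, max(-69.31, 0) = 0
Node uu (S = 158.7): V_uu = e^(−0.1)·[0.8506·39.5050 + 0.1494·0.0000] = 30.4041
Node ud (S = 117.3): V_ud = e^(−0.1)·[0.8506·0.0000 + 0.1494·0.0000] = 0.0000
Node dd (S = 86.7): V_dd = e^(−0.1)·[0.8506·0.0000 + 0.1494·0.0000] = 0.0000
Node u (S = 138): V_u = e^(−0.1)·[0.8506·30.4041 + 0.1494·0.0000] = 23.3998
Node d (S = 102): V_d = e^(−0.1)·[0.8506·0.0000 + 0.1494·0.0000] = 0.0000
Node 0 (S = 120): V_0 = e^(−0.1)·[0.8506·23.3998 + 0.1494·0.0000] = 18.0092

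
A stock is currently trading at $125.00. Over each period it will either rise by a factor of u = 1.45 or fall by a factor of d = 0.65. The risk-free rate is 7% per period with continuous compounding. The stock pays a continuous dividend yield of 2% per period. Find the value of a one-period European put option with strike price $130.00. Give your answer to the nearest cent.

$22.65

Per-period risk-free factor R = e^0.07 = 1.0725; dividend-adjusted growth = e^(0.07−0.02) = 1.0513.
Risk-neutral probability p = (1.0513 − 0.65)/(1.45 − 0.65) = 0.4013/0.8000 = 0.5016
Terminal stock prices: S_u = 181.2, S_d = 81.25
Terminal payoffs (K − S): max(-51.25, 0) = 0, max(48.75, 0) = 48.75
Node 0 (S = 125): V_0 = e^(−0.07)·[0.5016·0.0000 + 0.4984·48.7500] = 22.6549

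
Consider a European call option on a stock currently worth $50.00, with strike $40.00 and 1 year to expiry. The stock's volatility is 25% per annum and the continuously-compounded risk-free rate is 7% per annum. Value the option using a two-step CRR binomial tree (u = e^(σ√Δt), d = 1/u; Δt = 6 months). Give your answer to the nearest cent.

$13.60

CRR parameters: u = e^(σ√Δt) = e^(0.25·√0.5) = 1.1934, d = 1/u = 0.8380
Per-period rate: rΔt = 0.07·0.5 = 0.035, so R = e^0.035 = 1.0356
Risk-neutral probability p = (e^0.035 − 0.8380)/(1.1934 − 0.8380) = 0.1977/0.3554 = 0.5561
Terminal stock prices: S_uu = 71.21, S_ud = 50, S_dd = 35.11
Terminal payoffs (S − K): max(31.21, 0) = 31.21, max(10, 0) = 10, max(-4.891, 0) = 0
Node u (S = 59.67): V_u = e^(−0.035)·[0.5561·31.2060 + 0.4439·10.0000] = 21.0440
Node d (S = 41.9): V_d = e^(−0.035)·[0.5561·10.0000 + 0.4439·0.0000] = 5.3702
Node 0 (S = 50): V_0 = e^(−0.035)·[0.5561·21.0440 + 0.4439·5.3702] = 13.6026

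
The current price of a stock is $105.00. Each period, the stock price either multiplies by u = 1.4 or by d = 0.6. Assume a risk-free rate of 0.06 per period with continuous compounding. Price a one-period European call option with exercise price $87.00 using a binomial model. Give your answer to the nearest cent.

Risk-neutral probability p = (e^0.06 − 0.6)/(1.4 − 0.6) = 0.4618/0.8000 = 0.5773
Terminal stock prices: S_u = 147, S_d = 63
Terminal payoffs (S − K): max(60, 0) = 60, max(-24, 0) = 0
Node 0 (S = 105): V_0 = e^(−0.06)·[0.5773·60.0000 + 0.4227·0.0000] = 32.6206

$32.62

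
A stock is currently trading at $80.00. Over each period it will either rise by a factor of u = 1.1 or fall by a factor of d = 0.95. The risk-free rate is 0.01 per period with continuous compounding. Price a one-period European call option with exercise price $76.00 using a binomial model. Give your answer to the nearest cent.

$4.76

Risk-neutral probability p = (e^0.01 − 0.95)/(1.1 − 0.95) = 0.0601/0.1500 = 0.4003
Terminal stock prices: S_u = 88, S_d = 76
Terminal payoffs (S − K): max(12, 0) = 12, max(0, 0) = 0
Node 0 (S = 80): V_0 = e^(−0.01)·[0.4003·12.0000 + 0.5997·0.0000] = 4.7562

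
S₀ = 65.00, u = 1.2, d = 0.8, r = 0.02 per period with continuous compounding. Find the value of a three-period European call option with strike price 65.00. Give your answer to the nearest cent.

11.24

Risk-neutral probability p = (e^0.02 − 0.8)/(1.2 − 0.8) = 0.2202/0.4000 = 0.5505
Terminal stock prices: S_uuu = 112.3, S_uud = 74.88, S_udd = 49.92, S_ddd = 33.28
Terminal payoffs (S − K): max(47.32, 0) = 47.32, max(9.88, 0) = 9.88, max(-15.08, 0) = 0, max(-31.72, 0) = 0
Node uu (S = 93.6): V_uu = e^(−0.02)·[0.5505·47.3200 + 0.4495·9.8800] = 29.8871
Node ud (S = 62.4): V_ud = e^(−0.02)·[0.5505·9.8800 + 0.4495·0.0000] = 5.3313
Node dd (S = 41.6): V_dd = e^(−0.02)·[0.5505·0.0000 + 0.4495·0.0000] = 0.0000
Node u (S = 78): V_u = e^(−0.02)·[0.5505·29.8871 + 0.4495·5.3313] = 18.4761
Node d (S = 52): V_d = e^(−0.02)·[0.5505·5.3313 + 0.4495·0.0000] = 2.8768
Node 0 (S = 65): V_0 = e^(−0.02)·[0.5505·18.4761 + 0.4495·2.8768] = 11.2372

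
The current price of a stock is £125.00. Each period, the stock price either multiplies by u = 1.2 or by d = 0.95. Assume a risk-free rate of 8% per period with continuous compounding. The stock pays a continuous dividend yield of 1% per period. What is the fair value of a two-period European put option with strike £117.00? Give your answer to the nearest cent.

Per-period risk-free factor R = e^0.08 = 1.0833; dividend-adjusted growth = e^(0.08−0.01) = 1.0725.
Risk-neutral probability p = (1.0725 − 0.95)/(1.2 − 0.95) = 0.1225/0.2500 = 0.4900
Terminal stock prices: S_uu = 180, S_ud = 142.5, S_dd = 112.8
Terminal payoffs (K − S): max(-63, 0) = 0, max(-25.5, 0) = 0, max(4.188, 0) = 4.188
Node u (S = 150): V_u = e^(−0.08)·[0.4900·0.0000 + 0.5100·0.0000] = 0.0000
Node d (S = 118.8): V_d = e^(−0.08)·[0.4900·0.0000 + 0.5100·4.1875] = 1.9713
Node 0 (S = 125): V_0 = e^(−0.08)·[0.4900·0.0000 + 0.5100·1.9713] = 0.9280

£0.93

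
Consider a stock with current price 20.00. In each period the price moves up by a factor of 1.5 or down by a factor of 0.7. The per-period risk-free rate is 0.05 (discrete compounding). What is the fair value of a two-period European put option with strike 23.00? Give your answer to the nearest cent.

Risk-neutral probability p = (1 + 0.05 − 0.7)/(1.5 − 0.7) = 0.3500/0.8000 = 0.4375
Terminal stock prices: S_uu = 45, S_ud = 21, S_dd = 9.8
Terminal payoffs (K − S): max(-22, 0) = 0, max(2, 0) = 2, max(13.2, 0) = 13.2
Node u (S = 30): V_u = 1/1.05·[0.4375·0.0000 + 0.5625·2.0000] = 1.0714
Node d (S = 14): V_d = 1/1.05·[0.4375·2.0000 + 0.5625·13.2000] = 7.9048
Node 0 (S = 20): V_0 = 1/1.05·[0.4375·1.0714 + 0.5625·7.9048] = 4.6811

4.68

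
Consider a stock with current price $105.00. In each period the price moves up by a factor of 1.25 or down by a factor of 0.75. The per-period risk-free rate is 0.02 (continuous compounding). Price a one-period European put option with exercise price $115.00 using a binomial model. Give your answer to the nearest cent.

Risk-neutral probability p = (e^0.02 − 0.75)/(1.25 − 0.75) = 0.2702/0.5000 = 0.5404
Terminal stock prices: S_u = 131.2, S_d = 78.75
Terminal payoffs (K − S): max(-16.25, 0) = 0, max(36.25, 0) = 36.25
Node 0 (S = 105): V_0 = e^(−0.02)·[0.5404·0.0000 + 0.4596·36.2500] = 16.3305

$16.33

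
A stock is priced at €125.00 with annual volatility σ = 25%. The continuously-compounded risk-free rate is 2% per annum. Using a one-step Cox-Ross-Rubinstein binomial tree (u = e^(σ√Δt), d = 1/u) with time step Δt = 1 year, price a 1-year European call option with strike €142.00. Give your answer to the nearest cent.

CRR parameters: u = e^(σ√Δt) = e^(0.25·√1) = 1.2840, d = 1/u = 0.7788
Per-period rate: rΔt = 0.02·1 = 0.02, so R = e^0.02 = 1.0202
Risk-neutral probability p = (e^0.02 − 0.7788)/(1.2840 − 0.7788) = 0.2414/0.5052 = 0.4778
Terminal stock prices: S_u = 160.5, S_d = 97.35
Terminal payoffs (S − K): max(18.5, 0) = 18.5, max(-44.65, 0) = 0
Node 0 (S = 125): V_0 = e^(−0.02)·[0.4778·18.5032 + 0.5222·0.0000] = 8.6659

€8.67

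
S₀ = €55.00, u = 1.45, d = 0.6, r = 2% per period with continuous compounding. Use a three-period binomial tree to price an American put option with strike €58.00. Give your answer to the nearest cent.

€16.36

Risk-neutral probability p = (e^0.02 − 0.6)/(1.45 − 0.6) = 0.4202/0.8500 = 0.4944
Terminal stock prices: S_uuu = 167.7, S_uud = 69.38, S_udd = 28.71, S_ddd = 11.88
Terminal payoffs (K − S): max(-109.7, 0) = 0, max(-11.38, 0) = 0, max(29.29, 0) = 29.29, max(46.12, 0) = 46.12
Node uu (S = 115.6): continuation = e^(−0.02)·[0.4944·0.0000 + 0.5056·0.0000] = 0.0000; exercise value = 0.0000 ≤ continuation, so V_uu = 0.0000
Node ud (S = 47.85): continuation = e^(−0.02)·[0.4944·0.0000 + 0.5056·29.2900] = 14.5171; exercise value = 10.1500 ≤ continuation, so V_ud = 14.5171
Node dd (S = 19.8): continuation = e^(−0.02)·[0.4944·29.2900 + 0.5056·46.1200] = 37.0515; exercise value = 38.2000 > continuation, so V_dd = 38.2000 (exercise)
Node u (S = 79.75): continuation = e^(−0.02)·[0.4944·0.0000 + 0.5056·14.5171] = 7.1952; exercise value = 0.0000 ≤ continuation, so V_u = 7.1952
Node d (S = 33): continuation = e^(−0.02)·[0.4944·14.5171 + 0.5056·38.2000] = 25.9677; exercise value = 25.0000 ≤ continuation, so V_d = 25.9677
Node 0 (S = 55): continuation = e^(−0.02)·[0.4944·7.1952 + 0.5056·25.9677] = 16.3570; exercise value = 3.0000 ≤ continuation, so V_0 = 16.3570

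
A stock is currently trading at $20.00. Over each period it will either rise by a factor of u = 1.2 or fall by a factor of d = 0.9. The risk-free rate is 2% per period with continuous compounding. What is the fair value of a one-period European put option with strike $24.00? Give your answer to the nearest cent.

$3.52

Risk-neutral probability p = (e^0.02 − 0.9)/(1.2 − 0.9) = 0.1202/0.3000 = 0.4007
Terminal stock prices: S_u = 24, S_d = 18
Terminal payoffs (K − S): max(0, 0) = 0, max(6, 0) = 6
Node 0 (S = 20): V_0 = e^(−0.02)·[0.4007·0.0000 + 0.5993·6.0000] = 3.5248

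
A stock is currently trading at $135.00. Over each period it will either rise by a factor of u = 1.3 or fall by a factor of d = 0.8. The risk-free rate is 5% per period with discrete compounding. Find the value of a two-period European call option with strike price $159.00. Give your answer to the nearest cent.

$15.68

Risk-neutral probability p = (1 + 0.05 − 0.8)/(1.3 − 0.8) = 0.2500/0.5000 = 0.5000
Terminal stock prices: S_uu = 228.2, S_ud = 140.4, S_dd = 86.4
Terminal payoffs (S − K): max(69.15, 0) = 69.15, max(-18.6, 0) = 0, max(-72.6, 0) = 0
Node u (S = 175.5): V_u = 1/1.05·[0.5000·69.1500 + 0.5000·0.0000] = 32.9286
Node d (S = 108): V_d = 1/1.05·[0.5000·0.0000 + 0.5000·0.0000] = 0.0000
Node 0 (S = 135): V_0 = 1/1.05·[0.5000·32.9286 + 0.5000·0.0000] = 15.6803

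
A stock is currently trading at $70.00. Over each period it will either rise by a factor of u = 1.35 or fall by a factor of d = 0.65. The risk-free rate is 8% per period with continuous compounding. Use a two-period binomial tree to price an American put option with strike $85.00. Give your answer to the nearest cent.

Risk-neutral probability p = (e^0.08 − 0.65)/(1.35 − 0.65) = 0.4333/0.7000 = 0.6190
Terminal stock prices: S_uu = 127.6, S_ud = 61.43, S_dd = 29.58
Terminal payoffs (K − S): max(-42.58, 0) = 0, max(23.57, 0) = 23.57, max(55.42, 0) = 55.42
Node u (S = 94.5): continuation = e^(−0.08)·[0.6190·0.0000 + 0.3810·23.5750] = 8.2919; exercise value = 0.0000 ≤ continuation, so V_u = 8.2919
Node d (S = 45.5): continuation = e^(−0.08)·[0.6190·23.5750 + 0.3810·55.4250] = 32.9649; exercise value = 39.5000 > continuation, so V_d = 39.5000 (exercise)
Node 0 (S = 70): continuation = e^(−0.08)·[0.6190·8.2919 + 0.3810·39.5000] = 18.6310; exercise value = 15.0000 ≤ continuation, so V_0 = 18.6310

$18.63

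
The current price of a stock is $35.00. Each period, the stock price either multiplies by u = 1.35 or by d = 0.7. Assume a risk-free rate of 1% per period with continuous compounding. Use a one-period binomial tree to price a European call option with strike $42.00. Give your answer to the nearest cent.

Risk-neutral probability p = (e^0.01 − 0.7)/(1.35 − 0.7) = 0.3101/0.6500 = 0.4770
Terminal stock prices: S_u = 47.25, S_d = 24.5
Terminal payoffs (S − K): max(5.25, 0) = 5.25, max(-17.5, 0) = 0
Node 0 (S = 35): V_0 = e^(−0.01)·[0.4770·5.2500 + 0.5230·0.0000] = 2.4793

$2.48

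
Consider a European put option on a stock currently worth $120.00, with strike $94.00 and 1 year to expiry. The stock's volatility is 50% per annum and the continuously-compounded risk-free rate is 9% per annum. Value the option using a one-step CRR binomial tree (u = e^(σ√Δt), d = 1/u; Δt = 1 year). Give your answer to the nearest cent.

CRR parameters: u = e^(σ√Δt) = e^(0.5·√1) = 1.6487, d = 1/u = 0.6065
Per-period rate: rΔt = 0.09·1 = 0.09, so R = e^0.09 = 1.0942
Risk-neutral probability p = (e^0.09 − 0.6065)/(1.6487 − 0.6065) = 0.4876/1.0422 = 0.4679
Terminal stock prices: S_u = 197.8, S_d = 72.78
Terminal payoffs (K − S): max(-103.8, 0) = 0, max(21.22, 0) = 21.22
Node 0 (S = 120): V_0 = e^(−0.09)·[0.4679·0.0000 + 0.5321·21.2163] = 10.3175

$10.32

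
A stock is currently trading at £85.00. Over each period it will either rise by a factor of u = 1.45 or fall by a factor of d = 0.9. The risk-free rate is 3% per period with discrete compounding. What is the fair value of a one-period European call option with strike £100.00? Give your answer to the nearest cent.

£5.34

Risk-neutral probability p = (1 + 0.03 − 0.9)/(1.45 − 0.9) = 0.1300/0.5500 = 0.2364
Terminal stock prices: S_u = 123.2, S_d = 76.5
Terminal payoffs (S − K): max(23.25, 0) = 23.25, max(-23.5, 0) = 0
Node 0 (S = 85): V_0 = 1/1.03·[0.2364·23.2500 + 0.7636·0.0000] = 5.3354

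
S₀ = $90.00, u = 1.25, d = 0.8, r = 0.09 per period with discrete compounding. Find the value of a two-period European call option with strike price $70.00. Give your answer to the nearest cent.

Risk-neutral probability p = (1 + 0.09 − 0.8)/(1.25 − 0.8) = 0.2900/0.4500 = 0.6444
Terminal stock prices: S_uu = 140.6, S_ud = 90, S_dd = 57.6
Terminal payoffs (S − K): max(70.62, 0) = 70.62, max(20, 0) = 20, max(-12.4, 0) = 0
Node u (S = 112.5): V_u = 1/1.09·[0.6444·70.6250 + 0.3556·20.0000] = 48.2798
Node d (S = 72): V_d = 1/1.09·[0.6444·20.0000 + 0.3556·0.0000] = 11.8247
Node 0 (S = 90): V_0 = 1/1.09·[0.6444·48.2798 + 0.3556·11.8247] = 32.4018

$32.40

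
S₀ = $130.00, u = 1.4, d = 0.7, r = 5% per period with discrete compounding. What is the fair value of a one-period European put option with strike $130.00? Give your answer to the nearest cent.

Risk-neutral probability p = (1 + 0.05 − 0.7)/(1.4 − 0.7) = 0.3500/0.7000 = 0.5000
Terminal stock prices: S_u = 182, S_d = 91
Terminal payoffs (K − S): max(-52, 0) = 0, max(39, 0) = 39
Node 0 (S = 130): V_0 = 1/1.05·[0.5000·0.0000 + 0.5000·39.0000] = 18.5714

$18.57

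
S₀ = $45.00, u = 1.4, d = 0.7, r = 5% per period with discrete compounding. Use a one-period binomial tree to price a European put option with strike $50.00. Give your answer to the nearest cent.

Risk-neutral probability p = (1 + 0.05 − 0.7)/(1.4 − 0.7) = 0.3500/0.7000 = 0.5000
Terminal stock prices: S_u = 63, S_d = 31.5
Terminal payoffs (K − S): max(-13, 0) = 0, max(18.5, 0) = 18.5
Node 0 (S = 45): V_0 = 1/1.05·[0.5000·0.0000 + 0.5000·18.5000] = 8.8095

$8.81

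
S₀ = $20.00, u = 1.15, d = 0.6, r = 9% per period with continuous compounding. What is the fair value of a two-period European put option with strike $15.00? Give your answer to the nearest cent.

$0.25

Risk-neutral probability p = (e^0.09 − 0.6)/(1.15 − 0.6) = 0.4942/0.5500 = 0.8985
Terminal stock prices: S_uu = 26.45, S_ud = 13.8, S_dd = 7.2
Terminal payoffs (K − S): max(-11.45, 0) = 0, max(1.2, 0) = 1.2, max(7.8, 0) = 7.8
Node u (S = 23): V_u = e^(−0.09)·[0.8985·0.0000 + 0.1015·1.2000] = 0.1113
Node d (S = 12): V_d = e^(−0.09)·[0.8985·1.2000 + 0.1015·7.8000] = 1.7090
Node 0 (S = 20): V_0 = e^(−0.09)·[0.8985·0.1113 + 0.1015·1.7090] = 0.2499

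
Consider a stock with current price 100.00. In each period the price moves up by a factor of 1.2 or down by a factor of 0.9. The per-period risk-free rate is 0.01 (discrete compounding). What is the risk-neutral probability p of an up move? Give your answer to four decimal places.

p = 0.3667

Risk-neutral probability p = (1 + 0.01 − 0.9)/(1.2 − 0.9) = 0.1100/0.3000 = 0.3667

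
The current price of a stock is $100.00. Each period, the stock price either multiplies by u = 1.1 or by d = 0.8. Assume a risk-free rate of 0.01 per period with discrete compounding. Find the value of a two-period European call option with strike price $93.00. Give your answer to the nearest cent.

$13.45

Risk-neutral probability p = (1 + 0.01 − 0.8)/(1.1 − 0.8) = 0.2100/0.3000 = 0.7000
Terminal stock prices: S_uu = 121, S_ud = 88, S_dd = 64
Terminal payoffs (S − K): max(28, 0) = 28, max(-5, 0) = 0, max(-29, 0) = 0
Node u (S = 110): V_u = 1/1.01·[0.7000·28.0000 + 0.3000·0.0000] = 19.4059
Node d (S = 80): V_d = 1/1.01·[0.7000·0.0000 + 0.3000·0.0000] = 0.0000
Node 0 (S = 100): V_0 = 1/1.01·[0.7000·19.4059 + 0.3000·0.0000] = 13.4497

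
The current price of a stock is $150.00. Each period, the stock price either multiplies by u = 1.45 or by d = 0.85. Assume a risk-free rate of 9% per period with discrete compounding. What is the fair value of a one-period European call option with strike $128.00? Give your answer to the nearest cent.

$32.84

Risk-neutral probability p = (1 + 0.09 − 0.85)/(1.45 − 0.85) = 0.2400/0.6000 = 0.4000
Terminal stock prices: S_u = 217.5, S_d = 127.5
Terminal payoffs (S − K): max(89.5, 0) = 89.5, max(-0.5, 0) = 0
Node 0 (S = 150): V_0 = 1/1.09·[0.4000·89.5000 + 0.6000·0.0000] = 32.8440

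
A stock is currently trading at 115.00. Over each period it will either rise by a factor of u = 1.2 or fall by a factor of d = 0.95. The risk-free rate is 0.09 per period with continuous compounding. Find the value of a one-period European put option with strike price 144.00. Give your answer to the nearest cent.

Risk-neutral probability p = (e^0.09 − 0.95)/(1.2 − 0.95) = 0.1442/0.2500 = 0.5767
Terminal stock prices: S_u = 138, S_d = 109.2
Terminal payoffs (K − S): max(6, 0) = 6, max(34.75, 0) = 34.75
Node 0 (S = 115): V_0 = e^(−0.09)·[0.5767·6.0000 + 0.4233·34.7500] = 16.6061

16.61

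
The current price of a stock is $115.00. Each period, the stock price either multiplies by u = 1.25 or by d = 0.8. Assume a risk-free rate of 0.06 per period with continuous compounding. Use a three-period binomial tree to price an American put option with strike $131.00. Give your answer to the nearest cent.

$18.81

Risk-neutral probability p = (e^0.06 − 0.8)/(1.25 − 0.8) = 0.2618/0.4500 = 0.5819
Terminal stock prices: S_uuu = 224.6, S_uud = 143.8, S_udd = 92, S_ddd = 58.88
Terminal payoffs (K − S): max(-93.61, 0) = 0, max(-12.75, 0) = 0, max(39, 0) = 39, max(72.12, 0) = 72.12
Node uu (S = 179.7): continuation = e^(−0.06)·[0.5819·0.0000 + 0.4181·0.0000] = 0.0000; exercise value = 0.0000 ≤ continuation, so V_uu = 0.0000
Node ud (S = 115): continuation = e^(−0.06)·[0.5819·0.0000 + 0.4181·39.0000] = 15.3578; exercise value = 16.0000 > continuation, so V_ud = 16.0000 (exercise)
Node dd (S = 73.6): continuation = e^(−0.06)·[0.5819·39.0000 + 0.4181·72.1200] = 49.7712; exercise value = 57.4000 > continuation, so V_dd = 57.4000 (exercise)
Node u (S = 143.8): continuation = e^(−0.06)·[0.5819·0.0000 + 0.4181·16.0000] = 6.3006; exercise value = 0.0000 ≤ continuation, so V_u = 6.3006
Node d (S = 92): continuation = e^(−0.06)·[0.5819·16.0000 + 0.4181·57.4000] = 31.3712; exercise value = 39.0000 > continuation, so V_d = 39.0000 (exercise)
Node 0 (S = 115): continuation = e^(−0.06)·[0.5819·6.3006 + 0.4181·39.0000] = 18.8104; exercise value = 16.0000 ≤ continuation, so V_0 = 18.8104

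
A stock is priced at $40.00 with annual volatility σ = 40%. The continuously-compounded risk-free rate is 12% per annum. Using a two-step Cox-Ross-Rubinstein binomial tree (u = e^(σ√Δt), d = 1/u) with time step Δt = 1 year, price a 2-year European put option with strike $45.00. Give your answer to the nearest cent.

CRR parameters: u = e^(σ√Δt) = e^(0.4·√1) = 1.4918, d = 1/u = 0.6703
Per-period rate: rΔt = 0.12·1 = 0.12, so R = e^0.12 = 1.1275
Risk-neutral probability p = (e^0.12 − 0.6703)/(1.4918 − 0.6703) = 0.4572/0.8215 = 0.5565
Terminal stock prices: S_uu = 89.02, S_ud = 40, S_dd = 17.97
Terminal payoffs (K − S): max(-44.02, 0) = 0, max(5, 0) = 5, max(27.03, 0) = 27.03
Node u (S = 59.67): V_u = e^(−0.12)·[0.5565·0.0000 + 0.4435·5.0000] = 1.9667
Node d (S = 26.81): V_d = e^(−0.12)·[0.5565·5.0000 + 0.4435·27.0268] = 13.0986
Node 0 (S = 40): V_0 = e^(−0.12)·[0.5565·1.9667 + 0.4435·13.0986] = 6.1229

$6.12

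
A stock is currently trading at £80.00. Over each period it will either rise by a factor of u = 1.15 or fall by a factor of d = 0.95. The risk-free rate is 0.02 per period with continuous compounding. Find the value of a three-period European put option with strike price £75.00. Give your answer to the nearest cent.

Risk-neutral probability p = (e^0.02 − 0.95)/(1.15 − 0.95) = 0.0702/0.2000 = 0.3510
Terminal stock prices: S_uuu = 121.7, S_uud = 100.5, S_udd = 83.03, S_ddd = 68.59
Terminal payoffs (K − S): max(-46.67, 0) = 0, max(-25.51, 0) = 0, max(-8.03, 0) = 0, max(6.41, 0) = 6.41
Node uu (S = 105.8): V_uu = e^(−0.02)·[0.3510·0.0000 + 0.6490·0.0000] = 0.0000
Node ud (S = 87.4): V_ud = e^(−0.02)·[0.3510·0.0000 + 0.6490·0.0000] = 0.0000
Node dd (S = 72.2): V_dd = e^(−0.02)·[0.3510·0.0000 + 0.6490·6.4100] = 4.0777
Node u (S = 92): V_u = e^(−0.02)·[0.3510·0.0000 + 0.6490·0.0000] = 0.0000
Node d (S = 76): V_d = e^(−0.02)·[0.3510·0.0000 + 0.6490·4.0777] = 2.5940
Node 0 (S = 80): V_0 = e^(−0.02)·[0.3510·0.0000 + 0.6490·2.5940] = 1.6501

£1.65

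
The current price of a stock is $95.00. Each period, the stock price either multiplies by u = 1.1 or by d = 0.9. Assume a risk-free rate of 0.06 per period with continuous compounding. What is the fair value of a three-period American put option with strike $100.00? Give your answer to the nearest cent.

$5.00

Risk-neutral probability p = (e^0.06 − 0.9)/(1.1 − 0.9) = 0.1618/0.2000 = 0.8092
Terminal stock prices: S_uuu = 126.4, S_uud = 103.5, S_udd = 84.65, S_ddd = 69.26
Terminal payoffs (K − S): max(-26.45, 0) = 0, max(-3.455, 0) = 0, max(15.35, 0) = 15.35, max(30.74, 0) = 30.74
Node uu (S = 115): continuation = e^(−0.06)·[0.8092·0.0000 + 0.1908·0.0000] = 0.0000; exercise value = 0.0000 ≤ continuation, so V_uu = 0.0000
Node ud (S = 94.05): continuation = e^(−0.06)·[0.8092·0.0000 + 0.1908·15.3550] = 2.7594; exercise value = 5.9500 > continuation, so V_ud = 5.9500 (exercise)
Node dd (S = 76.95): continuation = e^(−0.06)·[0.8092·15.3550 + 0.1908·30.7450] = 17.2265; exercise value = 23.0500 > continuation, so V_dd = 23.0500 (exercise)
Node u (S = 104.5): continuation = e^(−0.06)·[0.8092·0.0000 + 0.1908·5.9500] = 1.0692; exercise value = 0.0000 ≤ continuation, so V_u = 1.0692
Node d (S = 85.5): continuation = e^(−0.06)·[0.8092·5.9500 + 0.1908·23.0500] = 8.6765; exercise value = 14.5000 > continuation, so V_d = 14.5000 (exercise)
Node 0 (S = 95): continuation = e^(−0.06)·[0.8092·1.0692 + 0.1908·14.5000] = 3.4205; exercise value = 5.0000 > continuation, so V_0 = 5.0000 (exercise)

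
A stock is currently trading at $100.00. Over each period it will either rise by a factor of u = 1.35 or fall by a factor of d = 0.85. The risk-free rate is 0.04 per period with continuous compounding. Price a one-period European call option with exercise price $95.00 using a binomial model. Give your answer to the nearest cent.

$14.67

Risk-neutral probability p = (e^0.04 − 0.85)/(1.35 − 0.85) = 0.1908/0.5000 = 0.3816
Terminal stock prices: S_u = 135, S_d = 85
Terminal payoffs (S − K): max(40, 0) = 40, max(-10, 0) = 0
Node 0 (S = 100): V_0 = e^(−0.04)·[0.3816·40.0000 + 0.6184·0.0000] = 14.6663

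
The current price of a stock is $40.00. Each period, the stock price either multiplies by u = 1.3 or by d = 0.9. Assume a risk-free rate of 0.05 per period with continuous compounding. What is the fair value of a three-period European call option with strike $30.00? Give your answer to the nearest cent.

Risk-neutral probability p = (e^0.05 − 0.9)/(1.3 − 0.9) = 0.1513/0.4000 = 0.3782
Terminal stock prices: S_uuu = 87.88, S_uud = 60.84, S_udd = 42.12, S_ddd = 29.16
Terminal payoffs (S − K): max(57.88, 0) = 57.88, max(30.84, 0) = 30.84, max(12.12, 0) = 12.12, max(-0.84, 0) = 0
Node uu (S = 67.6): V_uu = e^(−0.05)·[0.3782·57.8800 + 0.6218·30.8400] = 39.0631
Node ud (S = 46.8): V_ud = e^(−0.05)·[0.3782·30.8400 + 0.6218·12.1200] = 18.2631
Node dd (S = 32.4): V_dd = e^(−0.05)·[0.3782·12.1200 + 0.6218·0.0000] = 4.3600
Node u (S = 52): V_u = e^(−0.05)·[0.3782·39.0631 + 0.6218·18.2631] = 24.8549
Node d (S = 36): V_d = e^(−0.05)·[0.3782·18.2631 + 0.6218·4.3600] = 9.1488
Node 0 (S = 40): V_0 = e^(−0.05)·[0.3782·24.8549 + 0.6218·9.1488] = 14.3526

$14.35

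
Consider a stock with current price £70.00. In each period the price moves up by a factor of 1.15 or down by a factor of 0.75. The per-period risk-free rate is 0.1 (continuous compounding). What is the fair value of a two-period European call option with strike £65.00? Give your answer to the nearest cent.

Risk-neutral probability p = (e^0.1 − 0.75)/(1.15 − 0.75) = 0.3552/0.4000 = 0.8879
Terminal stock prices: S_uu = 92.57, S_ud = 60.38, S_dd = 39.38
Terminal payoffs (S − K): max(27.57, 0) = 27.57, max(-4.625, 0) = 0, max(-25.62, 0) = 0
Node u (S = 80.5): V_u = e^(−0.1)·[0.8879·27.5750 + 0.1121·0.0000] = 22.1546
Node d (S = 52.5): V_d = e^(−0.1)·[0.8879·0.0000 + 0.1121·0.0000] = 0.0000
Node 0 (S = 70): V_0 = e^(−0.1)·[0.8879·22.1546 + 0.1121·0.0000] = 17.7996

£17.80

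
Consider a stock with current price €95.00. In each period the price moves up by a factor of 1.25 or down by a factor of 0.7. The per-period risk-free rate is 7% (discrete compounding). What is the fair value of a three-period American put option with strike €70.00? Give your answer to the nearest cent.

Risk-neutral probability p = (1 + 0.07 − 0.7)/(1.25 − 0.7) = 0.3700/0.5500 = 0.6727
Terminal stock prices: S_uuu = 185.5, S_uud = 103.9, S_udd = 58.19, S_ddd = 32.58
Terminal payoffs (K − S): max(-115.5, 0) = 0, max(-33.91, 0) = 0, max(11.81, 0) = 11.81, max(37.42, 0) = 37.42
Node uu (S = 148.4): continuation = 1/1.07·[0.6727·0.0000 + 0.3273·0.0000] = 0.0000; exercise value = 0.0000 ≤ continuation, so V_uu = 0.0000
Node ud (S = 83.12): continuation = 1/1.07·[0.6727·0.0000 + 0.3273·11.8125] = 3.6130; exercise value = 0.0000 ≤ continuation, so V_ud = 3.6130
Node dd (S = 46.55): continuation = 1/1.07·[0.6727·11.8125 + 0.3273·37.4150] = 18.8706; exercise value = 23.4500 > continuation, so V_dd = 23.4500 (exercise)
Node u (S = 118.8): continuation = 1/1.07·[0.6727·0.0000 + 0.3273·3.6130] = 1.1051; exercise value = 0.0000 ≤ continuation, so V_u = 1.1051
Node d (S = 66.5): continuation = 1/1.07·[0.6727·3.6130 + 0.3273·23.4500] = 9.4440; exercise value = 3.5000 ≤ continuation, so V_d = 9.4440
Node 0 (S = 95): continuation = 1/1.07·[0.6727·1.1051 + 0.3273·9.4440] = 3.5834; exercise value = 0.0000 ≤ continuation, so V_0 = 3.5834

€3.58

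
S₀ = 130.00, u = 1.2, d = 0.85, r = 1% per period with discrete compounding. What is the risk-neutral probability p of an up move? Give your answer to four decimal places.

Risk-neutral probability p = (1 + 0.01 − 0.85)/(1.2 − 0.85) = 0.1600/0.3500 = 0.4571

p = 0.4571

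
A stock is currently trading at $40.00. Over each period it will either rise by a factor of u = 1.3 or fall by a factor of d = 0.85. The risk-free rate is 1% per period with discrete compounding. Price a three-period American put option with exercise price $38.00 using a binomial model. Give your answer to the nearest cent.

$3.83

Risk-neutral probability p = (1 + 0.01 − 0.85)/(1.3 − 0.85) = 0.1600/0.4500 = 0.3556
Terminal stock prices: S_uuu = 87.88, S_uud = 57.46, S_udd = 37.57, S_ddd = 24.56
Terminal payoffs (K − S): max(-49.88, 0) = 0, max(-19.46, 0) = 0, max(0.43, 0) = 0.43, max(13.44, 0) = 13.44
Node uu (S = 67.6): continuation = 1/1.01·[0.3556·0.0000 + 0.6444·0.0000] = 0.0000; exercise value = 0.0000 ≤ continuation, so V_uu = 0.0000
Node ud (S = 44.2): continuation = 1/1.01·[0.3556·0.0000 + 0.6444·0.4300] = 0.2744; exercise value = 0.0000 ≤ continuation, so V_ud = 0.2744
Node dd (S = 28.9): continuation = 1/1.01·[0.3556·0.4300 + 0.6444·13.4350] = 8.7238; exercise value = 9.1000 > continuation, so V_dd = 9.1000 (exercise)
Node u (S = 52): continuation = 1/1.01·[0.3556·0.0000 + 0.6444·0.2744] = 0.1751; exercise value = 0.0000 ≤ continuation, so V_u = 0.1751
Node d (S = 34): continuation = 1/1.01·[0.3556·0.2744 + 0.6444·9.1000] = 5.9030; exercise value = 4.0000 ≤ continuation, so V_d = 5.9030
Node 0 (S = 40): continuation = 1/1.01·[0.3556·0.1751 + 0.6444·5.9030] = 3.8281; exercise value = 0.0000 ≤ continuation, so V_0 = 3.8281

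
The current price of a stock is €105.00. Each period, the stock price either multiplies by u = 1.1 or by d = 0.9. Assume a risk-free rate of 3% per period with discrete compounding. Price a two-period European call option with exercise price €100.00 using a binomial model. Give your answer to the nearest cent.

Risk-neutral probability p = (1 + 0.03 − 0.9)/(1.1 − 0.9) = 0.1300/0.2000 = 0.6500
Terminal stock prices: S_uu = 127.1, S_ud = 104, S_dd = 85.05
Terminal payoffs (S − K): max(27.05, 0) = 27.05, max(3.95, 0) = 3.95, max(-14.95, 0) = 0
Node u (S = 115.5): V_u = 1/1.03·[0.6500·27.0500 + 0.3500·3.9500] = 18.4126
Node d (S = 94.5): V_d = 1/1.03·[0.6500·3.9500 + 0.3500·0.0000] = 2.4927
Node 0 (S = 105): V_0 = 1/1.03·[0.6500·18.4126 + 0.3500·2.4927] = 12.4667

€12.47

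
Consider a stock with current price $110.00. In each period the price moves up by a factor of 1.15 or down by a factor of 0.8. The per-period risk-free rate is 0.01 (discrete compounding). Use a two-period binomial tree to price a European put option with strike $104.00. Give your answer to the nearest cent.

Risk-neutral probability p = (1 + 0.01 − 0.8)/(1.15 − 0.8) = 0.2100/0.3500 = 0.6000
Terminal stock prices: S_uu = 145.5, S_ud = 101.2, S_dd = 70.4
Terminal payoffs (K − S): max(-41.47, 0) = 0, max(2.8, 0) = 2.8, max(33.6, 0) = 33.6
Node u (S = 126.5): V_u = 1/1.01·[0.6000·0.0000 + 0.4000·2.8000] = 1.1089
Node d (S = 88): V_d = 1/1.01·[0.6000·2.8000 + 0.4000·33.6000] = 14.9703
Node 0 (S = 110): V_0 = 1/1.01·[0.6000·1.1089 + 0.4000·14.9703] = 6.5876

$6.59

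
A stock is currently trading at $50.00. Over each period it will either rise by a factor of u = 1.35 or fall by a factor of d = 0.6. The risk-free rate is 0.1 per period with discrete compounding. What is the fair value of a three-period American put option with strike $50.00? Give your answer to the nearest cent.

$7.81

Risk-neutral probability p = (1 + 0.1 − 0.6)/(1.35 − 0.6) = 0.5000/0.7500 = 0.6667
Terminal stock prices: S_uuu = 123, S_uud = 54.68, S_udd = 24.3, S_ddd = 10.8
Terminal payoffs (K − S): max(-73.02, 0) = 0, max(-4.675, 0) = 0, max(25.7, 0) = 25.7, max(39.2, 0) = 39.2
Node uu (S = 91.13): continuation = 1/1.1·[0.6667·0.0000 + 0.3333·0.0000] = 0.0000; exercise value = 0.0000 ≤ continuation, so V_uu = 0.0000
Node ud (S = 40.5): continuation = 1/1.1·[0.6667·0.0000 + 0.3333·25.7000] = 7.7879; exercise value = 9.5000 > continuation, so V_ud = 9.5000 (exercise)
Node dd (S = 18): continuation = 1/1.1·[0.6667·25.7000 + 0.3333·39.2000] = 27.4545; exercise value = 32.0000 > continuation, so V_dd = 32.0000 (exercise)
Node u (S = 67.5): continuation = 1/1.1·[0.6667·0.0000 + 0.3333·9.5000] = 2.8788; exercise value = 0.0000 ≤ continuation, so V_u = 2.8788
Node d (S = 30): continuation = 1/1.1·[0.6667·9.5000 + 0.3333·32.0000] = 15.4545; exercise value = 20.0000 > continuation, so V_d = 20.0000 (exercise)
Node 0 (S = 50): continuation = 1/1.1·[0.6667·2.8788 + 0.3333·20.0000] = 7.8053; exercise value = 0.0000 ≤ continuation, so V_0 = 7.8053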